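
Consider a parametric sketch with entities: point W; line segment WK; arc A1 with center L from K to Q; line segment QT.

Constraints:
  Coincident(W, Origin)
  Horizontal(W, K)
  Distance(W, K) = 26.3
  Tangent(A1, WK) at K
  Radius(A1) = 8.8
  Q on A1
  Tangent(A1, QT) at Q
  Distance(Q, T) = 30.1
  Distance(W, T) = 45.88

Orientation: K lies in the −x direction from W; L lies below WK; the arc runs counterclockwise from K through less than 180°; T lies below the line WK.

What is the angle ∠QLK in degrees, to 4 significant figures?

113.1°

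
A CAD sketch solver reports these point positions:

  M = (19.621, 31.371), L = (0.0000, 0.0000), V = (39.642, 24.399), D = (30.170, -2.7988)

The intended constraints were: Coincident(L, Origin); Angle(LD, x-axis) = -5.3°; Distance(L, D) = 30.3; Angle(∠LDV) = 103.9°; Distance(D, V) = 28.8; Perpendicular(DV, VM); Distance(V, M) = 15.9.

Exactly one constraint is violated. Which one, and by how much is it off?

Distance(V, M) = 15.9 — off by 5.30.

L = (0.00, 0.00) ✓; LD at -5.300° ✓; |LD| = 30.30 ✓; ∠LDV = 103.9° ✓; |DV| = 28.80 ✓; ∠(DV, VM) = 90.00° ✓; |VM| = 21.20 ✗.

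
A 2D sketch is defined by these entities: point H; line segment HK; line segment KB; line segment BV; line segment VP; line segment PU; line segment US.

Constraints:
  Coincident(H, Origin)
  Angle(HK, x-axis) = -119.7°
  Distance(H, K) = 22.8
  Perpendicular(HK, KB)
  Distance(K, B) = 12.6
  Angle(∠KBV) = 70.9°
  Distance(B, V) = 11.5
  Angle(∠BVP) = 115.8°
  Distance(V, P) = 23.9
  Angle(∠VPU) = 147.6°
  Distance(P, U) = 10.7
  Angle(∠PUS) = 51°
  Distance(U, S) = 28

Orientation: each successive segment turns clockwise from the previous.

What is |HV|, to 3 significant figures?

14.8

H is at the origin; HK runs at -119.7° with length 22.8, so K = (-11.3, -19.8). HK is perpendicular to KB, so KB runs at 150°; with |KB| = 12.6, B = (-22.2, -13.6). ∠KBV = 70.9° gives BV at 41.2° from the x-axis; with |BV| = 11.5, V = (-13.6, -5.99). Then |HV| = |V − H| = 14.8.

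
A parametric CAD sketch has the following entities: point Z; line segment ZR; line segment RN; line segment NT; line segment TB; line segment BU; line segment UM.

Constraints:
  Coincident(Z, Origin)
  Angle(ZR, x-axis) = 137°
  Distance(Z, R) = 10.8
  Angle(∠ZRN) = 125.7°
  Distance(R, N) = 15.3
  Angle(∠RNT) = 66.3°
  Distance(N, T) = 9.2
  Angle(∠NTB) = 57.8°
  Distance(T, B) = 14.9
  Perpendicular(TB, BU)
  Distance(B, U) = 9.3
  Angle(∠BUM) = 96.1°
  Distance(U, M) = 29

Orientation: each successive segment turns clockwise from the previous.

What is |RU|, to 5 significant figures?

14.255

∠NTB = 57.8° gives TB at -153.20° from the x-axis; with |TB| = 14.9, B = (-11.368, 11.085). TB is perpendicular to BU, so BU runs at 116.80°; with |BU| = 9.3, U = (-15.561, 19.386). Then |RU| = |U − R| = 14.255.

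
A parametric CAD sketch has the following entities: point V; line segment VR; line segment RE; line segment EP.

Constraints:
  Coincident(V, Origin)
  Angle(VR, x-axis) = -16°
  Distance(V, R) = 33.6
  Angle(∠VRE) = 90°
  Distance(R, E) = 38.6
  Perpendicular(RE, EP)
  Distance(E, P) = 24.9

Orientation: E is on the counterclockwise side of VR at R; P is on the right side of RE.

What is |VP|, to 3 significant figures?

70.1

∠VRE = 90.0°, so RE runs at -16.0° + (180° − 90.0°) = 74.0° from the x-axis; with |RE| = 38.6, E = R + 38.6·(cos 74.0°, sin 74.0°) = (42.9, 27.8). RE is perpendicular to EP; with |EP| = 24.9 on the right of RE, P = E + 24.9·(0.961, -0.276) = (66.9, 21.0). Then |VP| = |P − V| = 70.1.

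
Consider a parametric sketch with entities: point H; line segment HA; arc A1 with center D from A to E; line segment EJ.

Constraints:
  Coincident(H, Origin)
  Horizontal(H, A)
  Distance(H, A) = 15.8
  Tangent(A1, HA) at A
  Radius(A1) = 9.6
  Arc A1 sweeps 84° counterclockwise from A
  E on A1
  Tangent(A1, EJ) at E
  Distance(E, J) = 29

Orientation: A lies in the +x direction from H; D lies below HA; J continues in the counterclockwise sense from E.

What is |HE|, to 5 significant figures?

10.630

H is at the origin; HA is horizontal with |HA| = 15.8 and A on the +x side, so A = (15.800, 0.0000). The tangent condition forces DA to be normal to HA, so D = A + (0, -9.6) = (15.800, -9.6000). On A1, A sits at bearing 90° from D; an 84° counterclockwise sweep puts E at bearing 174°, so E = D + 9.6·(cos 174°, sin 174°) = (6.2526, -8.5965). Then |HE| = |E − H| = 10.630.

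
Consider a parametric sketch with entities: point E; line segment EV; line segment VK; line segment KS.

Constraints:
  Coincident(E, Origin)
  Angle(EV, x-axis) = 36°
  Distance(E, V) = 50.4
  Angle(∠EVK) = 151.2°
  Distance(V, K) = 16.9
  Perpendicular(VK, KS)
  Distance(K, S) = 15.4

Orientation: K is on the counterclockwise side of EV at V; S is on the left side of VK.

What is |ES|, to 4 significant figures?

61.71

∠EVK = 151.2°, so VK runs at 36.0° + (180° − 151.2°) = 64.80° from the x-axis; with |VK| = 16.9, K = V + 16.9·(cos 64.80°, sin 64.80°) = (47.97, 44.92). VK ⟂ KS; with |KS| = 15.4 on the left of VK, S = K + 15.4·(-0.9048, 0.4258) = (34.04, 51.47). Then |ES| = |S − E| = 61.71.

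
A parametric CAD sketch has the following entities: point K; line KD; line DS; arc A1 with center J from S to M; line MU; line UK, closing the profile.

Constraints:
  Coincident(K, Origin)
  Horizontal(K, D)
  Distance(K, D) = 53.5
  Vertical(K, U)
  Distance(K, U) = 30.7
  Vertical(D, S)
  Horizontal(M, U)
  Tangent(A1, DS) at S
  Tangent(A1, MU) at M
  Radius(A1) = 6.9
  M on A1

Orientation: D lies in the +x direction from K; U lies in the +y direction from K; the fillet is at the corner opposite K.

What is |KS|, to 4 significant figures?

58.56

The virtual corner opposite K is at (53.50, 30.70). The tangent condition forces JS to be normal to DS and the tangent condition forces JM to be normal to MU, with radius 6.9, so the center J sits 6.9 in from both sides at J = (46.60, 23.80). That places the tangent points at S = (53.50, 23.80) on DS and M = (46.60, 30.70) on MU. Then |KS| = |S − K| = 58.56.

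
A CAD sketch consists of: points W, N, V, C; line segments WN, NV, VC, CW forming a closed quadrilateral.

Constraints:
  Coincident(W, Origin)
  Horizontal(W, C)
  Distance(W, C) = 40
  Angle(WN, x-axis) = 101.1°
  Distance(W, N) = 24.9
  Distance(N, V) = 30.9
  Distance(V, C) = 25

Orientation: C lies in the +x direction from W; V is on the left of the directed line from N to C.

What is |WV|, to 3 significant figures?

33.1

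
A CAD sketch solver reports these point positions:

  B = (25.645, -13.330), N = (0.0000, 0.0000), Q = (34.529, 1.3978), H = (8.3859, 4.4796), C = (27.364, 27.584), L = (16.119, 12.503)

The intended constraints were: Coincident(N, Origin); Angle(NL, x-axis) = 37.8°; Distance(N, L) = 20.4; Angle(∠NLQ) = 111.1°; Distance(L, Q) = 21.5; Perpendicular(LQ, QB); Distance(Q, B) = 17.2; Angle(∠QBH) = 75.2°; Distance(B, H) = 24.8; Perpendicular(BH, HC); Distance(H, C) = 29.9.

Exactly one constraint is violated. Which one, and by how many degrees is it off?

Perpendicular(BH, HC) — off by 6.50°.

N = (0.00, 0.00) ✓; NL at 37.80° ✓; |NL| = 20.40 ✓; ∠NLQ = 111.1° ✓; |LQ| = 21.50 ✓; ∠(LQ, QB) = 90.00° ✓; |QB| = 17.20 ✓; ∠QBH = 75.20° ✓; |BH| = 24.80 ✓; ∠(BH, HC) = 83.50° ✗; |HC| = 29.90 ✓.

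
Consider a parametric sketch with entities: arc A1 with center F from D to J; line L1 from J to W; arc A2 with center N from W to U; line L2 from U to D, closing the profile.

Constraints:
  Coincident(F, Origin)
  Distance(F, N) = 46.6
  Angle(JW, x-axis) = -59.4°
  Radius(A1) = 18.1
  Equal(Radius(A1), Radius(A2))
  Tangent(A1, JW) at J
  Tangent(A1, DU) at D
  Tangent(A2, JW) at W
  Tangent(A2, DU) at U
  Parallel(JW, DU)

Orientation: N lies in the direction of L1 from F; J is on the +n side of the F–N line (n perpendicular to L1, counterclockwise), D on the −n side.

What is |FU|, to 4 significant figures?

49.99

The slot axis is L1's direction at -59.4°, so u = (cos -59.4°, sin -59.4°) = (0.5090, -0.8607) and n = (−sin -59.4°, cos -59.4°) = (0.8607, 0.5090). F is at the origin and N lies 46.6 along u from F, so N = 46.6·u = (23.72, -40.11). Tangency of A1 to both parallel lines with radius 18.1 puts J and D at F ± 18.1·n: J = (15.58, 9.214), D = (-15.58, -9.214). Equal radii place W and U the same way about N: W = N + 18.1·n = (39.30, -30.90), U = N − 18.1·n = (8.142, -49.32). Then |FU| = |U − F| = 49.99.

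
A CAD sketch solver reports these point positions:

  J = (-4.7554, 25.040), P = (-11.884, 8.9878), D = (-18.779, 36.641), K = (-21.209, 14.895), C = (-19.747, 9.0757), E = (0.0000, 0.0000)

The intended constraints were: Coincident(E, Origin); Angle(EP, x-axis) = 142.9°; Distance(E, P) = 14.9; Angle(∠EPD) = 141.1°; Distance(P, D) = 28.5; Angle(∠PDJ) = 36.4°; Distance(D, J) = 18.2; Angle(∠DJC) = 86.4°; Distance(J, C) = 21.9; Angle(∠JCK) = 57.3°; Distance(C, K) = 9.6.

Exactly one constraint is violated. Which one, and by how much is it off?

Distance(C, K) = 9.6 — off by 3.60.

E = (0.00, 0.00) ✓; EP at 142.9° ✓; |EP| = 14.90 ✓; ∠EPD = 141.1° ✓; |PD| = 28.50 ✓; ∠PDJ = 36.40° ✓; |DJ| = 18.20 ✓; ∠DJC = 86.40° ✓; |JC| = 21.90 ✓; ∠JCK = 57.30° ✓; |CK| = 6.000 ✗.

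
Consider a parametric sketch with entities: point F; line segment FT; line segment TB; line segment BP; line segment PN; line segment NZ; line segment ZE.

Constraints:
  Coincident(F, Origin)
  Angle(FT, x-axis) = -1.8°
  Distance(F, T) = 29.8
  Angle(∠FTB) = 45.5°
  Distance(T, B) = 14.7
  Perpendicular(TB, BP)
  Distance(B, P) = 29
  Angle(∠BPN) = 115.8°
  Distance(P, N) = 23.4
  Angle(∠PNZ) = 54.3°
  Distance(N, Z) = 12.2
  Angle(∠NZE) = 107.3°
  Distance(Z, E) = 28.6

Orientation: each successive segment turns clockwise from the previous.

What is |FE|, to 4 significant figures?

3.903

F is at the origin; FT runs at -1.8° with length 29.8, so T = (29.79, -0.9360). ∠FTB = 45.5° gives TB at -136.3° from the x-axis; with |TB| = 14.7, B = (19.16, -11.09). TB ⟂ BP, so BP runs at 133.7°; with |BP| = 29.0, P = (-0.8779, 9.874). ∠BPN = 115.8° gives PN at 69.50° from the x-axis; with |PN| = 23.4, N = (7.317, 31.79). ∠PNZ = 54.3° gives NZ at -56.20° from the x-axis; with |NZ| = 12.2, Z = (14.10, 21.65). ∠NZE = 107.3° gives ZE at -128.9° from the x-axis; with |ZE| = 28.6, E = (-3.856, -0.6036). Then |FE| = |E − F| = 3.903.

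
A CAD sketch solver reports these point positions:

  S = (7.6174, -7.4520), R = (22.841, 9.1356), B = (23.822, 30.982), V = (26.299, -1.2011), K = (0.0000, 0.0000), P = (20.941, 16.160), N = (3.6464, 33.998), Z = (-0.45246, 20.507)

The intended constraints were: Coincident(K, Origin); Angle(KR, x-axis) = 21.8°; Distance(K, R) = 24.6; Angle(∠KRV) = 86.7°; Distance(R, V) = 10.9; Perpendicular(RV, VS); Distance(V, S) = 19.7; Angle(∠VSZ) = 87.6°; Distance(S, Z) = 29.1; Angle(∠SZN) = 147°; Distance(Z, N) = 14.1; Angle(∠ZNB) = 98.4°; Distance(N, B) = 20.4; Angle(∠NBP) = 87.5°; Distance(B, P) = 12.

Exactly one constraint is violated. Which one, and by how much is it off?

Distance(B, P) = 12 — off by 3.10.

K = (0.00, 0.00) ✓; KR at 21.80° ✓; |KR| = 24.60 ✓; ∠KRV = 86.70° ✓; |RV| = 10.90 ✓; ∠(RV, VS) = 90.00° ✓; |VS| = 19.70 ✓; ∠VSZ = 87.60° ✓; |SZ| = 29.10 ✓; ∠SZN = 147.0° ✓; |ZN| = 14.10 ✓; ∠ZNB = 98.40° ✓; |NB| = 20.40 ✓; ∠NBP = 87.50° ✓; |BP| = 15.10 ✗.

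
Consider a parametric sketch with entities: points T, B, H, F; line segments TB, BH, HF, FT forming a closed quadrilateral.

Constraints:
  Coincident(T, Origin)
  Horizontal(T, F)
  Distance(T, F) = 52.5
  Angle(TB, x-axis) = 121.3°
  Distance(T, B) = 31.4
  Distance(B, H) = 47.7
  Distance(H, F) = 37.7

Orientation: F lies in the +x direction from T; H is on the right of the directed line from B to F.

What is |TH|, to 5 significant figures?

17.897

Checks: T.y = 0.00, F.y = 0.00 ✓; |BH| = 47.70 ✓; |HF| = 37.70 ✓.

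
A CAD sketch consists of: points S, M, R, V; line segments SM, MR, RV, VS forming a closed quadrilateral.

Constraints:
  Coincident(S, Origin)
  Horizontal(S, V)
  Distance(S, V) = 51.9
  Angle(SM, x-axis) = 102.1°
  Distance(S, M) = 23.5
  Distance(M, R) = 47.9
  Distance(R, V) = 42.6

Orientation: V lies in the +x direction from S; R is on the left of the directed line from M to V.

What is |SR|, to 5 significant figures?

56.799

S is at the origin; S and V share the same y with |SV| = 51.9 and V in +x, so V = (51.9, 0). SM runs at 102.1° with |SM| = 23.5, so M = (-4.9260, 22.978). R is determined by |MR| = 47.9 and |RV| = 42.6 together: it lies at the intersection of circle(M, 47.9) and circle(V, 42.6). With |MV| = 61.296, the foot of the radical line on MV is 34.561 from M and the perpendicular offset is √(47.9² − 34.561²) = 33.166. Taking the left-of-MV solution: R = (39.547, 40.770).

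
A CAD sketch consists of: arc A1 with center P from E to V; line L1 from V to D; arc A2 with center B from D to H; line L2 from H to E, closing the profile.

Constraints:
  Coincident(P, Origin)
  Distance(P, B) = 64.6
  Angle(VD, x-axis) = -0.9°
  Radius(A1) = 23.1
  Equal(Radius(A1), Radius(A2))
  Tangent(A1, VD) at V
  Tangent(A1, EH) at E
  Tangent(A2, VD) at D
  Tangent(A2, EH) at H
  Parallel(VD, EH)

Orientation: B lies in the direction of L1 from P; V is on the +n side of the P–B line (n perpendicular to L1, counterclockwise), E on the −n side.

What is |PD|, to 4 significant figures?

68.61

The slot axis is L1's direction at -0.9°, so u = (cos -0.9°, sin -0.9°) = (0.9999, -0.01571) and n = (−sin -0.9°, cos -0.9°) = (0.01571, 0.9999). P is at the origin and B lies 64.6 along u from P, so B = 64.6·u = (64.59, -1.015). Tangency of A1 to both parallel lines with radius 23.1 puts V and E at P ± 23.1·n: V = (0.3628, 23.10), E = (-0.3628, -23.10). Equal radii place D and H the same way about B: D = B + 23.1·n = (64.95, 22.08), H = B − 23.1·n = (64.23, -24.11). Then |PD| = |D − P| = 68.61.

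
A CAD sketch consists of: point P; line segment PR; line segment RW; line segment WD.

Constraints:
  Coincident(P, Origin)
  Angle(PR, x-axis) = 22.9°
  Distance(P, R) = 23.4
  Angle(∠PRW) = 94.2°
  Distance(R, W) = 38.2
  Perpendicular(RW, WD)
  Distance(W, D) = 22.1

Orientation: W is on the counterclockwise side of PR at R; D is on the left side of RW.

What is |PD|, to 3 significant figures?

39.9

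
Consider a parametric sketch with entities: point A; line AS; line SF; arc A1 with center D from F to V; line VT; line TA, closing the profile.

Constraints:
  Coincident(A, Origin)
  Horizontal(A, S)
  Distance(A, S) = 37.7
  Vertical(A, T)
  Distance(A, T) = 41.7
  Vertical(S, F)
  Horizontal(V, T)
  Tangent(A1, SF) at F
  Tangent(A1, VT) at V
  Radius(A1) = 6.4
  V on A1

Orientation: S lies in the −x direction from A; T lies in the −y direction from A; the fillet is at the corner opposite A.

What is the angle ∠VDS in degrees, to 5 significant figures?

169.72°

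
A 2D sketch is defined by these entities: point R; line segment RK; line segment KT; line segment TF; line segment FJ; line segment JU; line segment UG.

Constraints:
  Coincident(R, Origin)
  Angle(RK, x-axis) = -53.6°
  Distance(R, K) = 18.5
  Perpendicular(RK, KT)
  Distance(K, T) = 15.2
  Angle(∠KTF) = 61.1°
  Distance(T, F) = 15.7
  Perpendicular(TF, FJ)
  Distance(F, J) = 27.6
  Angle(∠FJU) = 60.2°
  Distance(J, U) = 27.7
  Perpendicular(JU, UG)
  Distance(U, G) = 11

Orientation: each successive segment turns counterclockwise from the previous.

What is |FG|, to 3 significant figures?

19.1

R is at the origin; RK runs at -53.6° with length 18.5, so K = (11.0, -14.9). The perpendicularity gives KT at right angles to RK, so KT runs at 36.4°; with |KT| = 15.2, T = (23.2, -5.87). ∠KTF = 61.1° gives TF at 155° from the x-axis; with |TF| = 15.7, F = (8.95, 0.690). The perpendicularity gives FJ at right angles to TF, so FJ runs at -115°; with |FJ| = 27.6, J = (-2.58, -24.4). ∠FJU = 60.2° gives JU at 5.10° from the x-axis; with |JU| = 27.7, U = (25.0, -21.9). The perpendicularity gives UG at right angles to JU, so UG runs at 95.1°; with |UG| = 11.0, G = (24.0, -11.0). Then |FG| = |G − F| = 19.1.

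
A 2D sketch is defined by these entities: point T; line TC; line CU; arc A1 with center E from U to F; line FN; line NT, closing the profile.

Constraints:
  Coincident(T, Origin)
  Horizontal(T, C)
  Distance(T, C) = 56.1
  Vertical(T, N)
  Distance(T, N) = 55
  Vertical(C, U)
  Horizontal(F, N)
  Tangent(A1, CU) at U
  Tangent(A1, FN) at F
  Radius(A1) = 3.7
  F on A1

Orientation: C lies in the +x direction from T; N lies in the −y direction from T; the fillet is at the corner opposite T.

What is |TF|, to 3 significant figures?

76.0

The virtual corner opposite T is at (56.1, -55.0). Since A1 is tangent to CU there, EU ⟂ CU and since A1 is tangent to FN there, EF ⟂ FN, with radius 3.7, so the center E sits 3.7 in from both sides at E = (52.4, -51.3). That places the tangent points at U = (56.1, -51.3) on CU and F = (52.4, -55.0) on FN. Then |TF| = |F − T| = 76.0.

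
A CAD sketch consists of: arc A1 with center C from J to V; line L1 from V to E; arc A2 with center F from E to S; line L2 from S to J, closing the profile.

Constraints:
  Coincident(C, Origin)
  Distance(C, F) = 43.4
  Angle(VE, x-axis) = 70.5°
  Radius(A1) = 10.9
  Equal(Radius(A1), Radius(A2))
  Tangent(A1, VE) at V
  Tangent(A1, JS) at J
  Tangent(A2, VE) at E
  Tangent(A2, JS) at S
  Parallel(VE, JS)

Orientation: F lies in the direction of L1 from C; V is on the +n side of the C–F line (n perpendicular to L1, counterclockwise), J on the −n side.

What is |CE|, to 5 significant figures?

44.748

Tangency of A1 to both parallel lines with radius 10.9 puts V and J at C ± 10.9·n: V = (-10.275, 3.6385), J = (10.275, -3.6385). Equal radii place E and S the same way about F: E = F + 10.9·n = (4.2124, 44.549), S = F − 10.9·n = (24.762, 37.272). Then |CE| = |E − C| = 44.748.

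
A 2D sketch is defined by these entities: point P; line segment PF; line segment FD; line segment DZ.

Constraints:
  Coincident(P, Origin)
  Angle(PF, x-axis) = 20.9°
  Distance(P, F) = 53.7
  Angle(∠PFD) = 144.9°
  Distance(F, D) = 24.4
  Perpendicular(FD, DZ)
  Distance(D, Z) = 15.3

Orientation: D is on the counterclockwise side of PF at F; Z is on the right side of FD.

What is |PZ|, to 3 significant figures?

82.5

P is at the origin; PF runs at 20.9° with length 53.7, so F = 53.7·(cos 20.9°, sin 20.9°) = (50.2, 19.2). ∠PFD = 144.9°, so FD runs at 20.9° + (180° − 144.9°) = 56.0° from the x-axis; with |FD| = 24.4, D = F + 24.4·(cos 56.0°, sin 56.0°) = (63.8, 39.4). The perpendicularity gives DZ at right angles to FD; with |DZ| = 15.3 on the right of FD, Z = D + 15.3·(0.829, -0.559) = (76.5, 30.8). Then |PZ| = |Z − P| = 82.5.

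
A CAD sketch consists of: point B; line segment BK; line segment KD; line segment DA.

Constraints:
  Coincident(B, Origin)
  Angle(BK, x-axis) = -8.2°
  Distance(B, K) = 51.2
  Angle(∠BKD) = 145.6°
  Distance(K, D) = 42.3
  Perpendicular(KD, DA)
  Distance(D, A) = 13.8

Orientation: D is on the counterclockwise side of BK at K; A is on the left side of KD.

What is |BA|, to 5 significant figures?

85.888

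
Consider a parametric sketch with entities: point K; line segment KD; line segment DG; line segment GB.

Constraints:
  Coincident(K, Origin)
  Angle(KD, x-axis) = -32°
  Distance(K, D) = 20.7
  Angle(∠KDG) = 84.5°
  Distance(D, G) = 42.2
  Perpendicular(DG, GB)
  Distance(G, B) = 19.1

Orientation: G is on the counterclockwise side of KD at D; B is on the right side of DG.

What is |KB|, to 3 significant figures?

56.5

K is at the origin; KD runs at -32.0° with length 20.7, so D = 20.7·(cos -32.0°, sin -32.0°) = (17.6, -11.0). ∠KDG = 84.5°, so DG runs at -32.0° + (180° − 84.5°) = 63.5° from the x-axis; with |DG| = 42.2, G = D + 42.2·(cos 63.5°, sin 63.5°) = (36.4, 26.8). DG ⟂ GB; with |GB| = 19.1 on the right of DG, B = G + 19.1·(0.895, -0.446) = (53.5, 18.3). Then |KB| = |B − K| = 56.5.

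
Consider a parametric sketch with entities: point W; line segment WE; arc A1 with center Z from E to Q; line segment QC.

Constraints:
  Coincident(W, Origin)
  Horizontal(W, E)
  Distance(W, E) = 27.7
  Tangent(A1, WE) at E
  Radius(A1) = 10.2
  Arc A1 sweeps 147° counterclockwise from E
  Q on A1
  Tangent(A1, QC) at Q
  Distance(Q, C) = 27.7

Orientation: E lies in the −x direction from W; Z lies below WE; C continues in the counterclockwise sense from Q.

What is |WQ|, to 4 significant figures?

38.18

W is at the origin; WE is horizontal with |WE| = 27.7 and E on the −x side, so E = (-27.70, 0.000). Since A1 is tangent to WE there, ZE ⟂ WE, so Z = E + (0, -10.2) = (-27.70, -10.20). On A1, E sits at bearing 90° from Z; a 147° counterclockwise sweep puts Q at bearing 237°, so Q = Z + 10.2·(cos 237°, sin 237°) = (-33.26, -18.75). Then |WQ| = |Q − W| = 38.18.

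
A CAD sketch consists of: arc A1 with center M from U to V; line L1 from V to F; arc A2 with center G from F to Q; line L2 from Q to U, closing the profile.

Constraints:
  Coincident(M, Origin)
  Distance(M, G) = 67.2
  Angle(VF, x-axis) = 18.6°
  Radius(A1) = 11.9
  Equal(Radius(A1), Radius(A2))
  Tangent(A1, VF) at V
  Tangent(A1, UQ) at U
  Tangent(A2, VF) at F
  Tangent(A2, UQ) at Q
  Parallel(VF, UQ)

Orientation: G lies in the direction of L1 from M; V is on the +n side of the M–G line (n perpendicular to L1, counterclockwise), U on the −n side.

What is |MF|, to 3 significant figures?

68.2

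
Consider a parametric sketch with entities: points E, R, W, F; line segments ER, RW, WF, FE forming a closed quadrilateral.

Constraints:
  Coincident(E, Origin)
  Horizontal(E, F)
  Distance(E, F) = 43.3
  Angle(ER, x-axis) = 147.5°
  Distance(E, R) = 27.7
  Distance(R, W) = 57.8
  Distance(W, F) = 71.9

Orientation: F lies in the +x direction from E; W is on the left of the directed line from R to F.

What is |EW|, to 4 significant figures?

63.60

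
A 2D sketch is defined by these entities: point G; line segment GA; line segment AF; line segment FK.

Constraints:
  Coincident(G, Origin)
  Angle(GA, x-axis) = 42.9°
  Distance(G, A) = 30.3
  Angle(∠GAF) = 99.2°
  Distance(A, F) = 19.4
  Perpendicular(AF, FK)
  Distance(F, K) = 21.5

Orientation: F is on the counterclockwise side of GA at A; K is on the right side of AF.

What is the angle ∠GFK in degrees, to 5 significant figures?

140.97°

∠GAF = 99.2°, so AF runs at 42.9° + (180° − 99.2°) = 123.70° from the x-axis; with |AF| = 19.4, F = A + 19.4·(cos 123.70°, sin 123.70°) = (11.432, 36.766). AF ⟂ FK; with |FK| = 21.5 on the right of AF, K = F + 21.5·(0.83195, 0.55484) = (29.319, 48.695). Then cos ∠GFK = FG·FK / (|FG||FK|), giving 140.97°.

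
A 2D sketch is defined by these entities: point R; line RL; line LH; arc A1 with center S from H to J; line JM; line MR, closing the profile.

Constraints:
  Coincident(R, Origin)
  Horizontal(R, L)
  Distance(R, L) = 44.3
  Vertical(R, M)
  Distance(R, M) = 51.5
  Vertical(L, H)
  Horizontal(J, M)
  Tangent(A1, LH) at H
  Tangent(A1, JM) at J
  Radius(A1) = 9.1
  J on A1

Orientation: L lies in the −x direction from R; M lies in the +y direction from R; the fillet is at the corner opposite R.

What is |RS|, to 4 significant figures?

55.11

R is at the origin; RL is horizontal with |RL| = 44.3 and L on the −x side, so L = (-44.30, 0.000). R and M share the same x with |RM| = 51.5 and M on the +y side, so M = (0.000, 51.50). The virtual corner opposite R is at (-44.30, 51.50). The tangent condition forces SH to be normal to LH and the tangent condition forces SJ to be normal to JM, with radius 9.1, so the center S sits 9.1 in from both sides at S = (-35.20, 42.40). Then |RS| = |S − R| = 55.11.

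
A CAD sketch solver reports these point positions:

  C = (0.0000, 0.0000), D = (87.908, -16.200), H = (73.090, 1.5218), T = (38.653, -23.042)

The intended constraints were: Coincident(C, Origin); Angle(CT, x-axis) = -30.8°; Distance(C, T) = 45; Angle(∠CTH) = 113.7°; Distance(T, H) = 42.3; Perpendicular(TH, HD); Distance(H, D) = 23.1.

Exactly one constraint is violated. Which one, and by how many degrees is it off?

Perpendicular(TH, HD) — off by 4.40°.

C = (0.00, 0.00) ✓; CT at -30.80° ✓; |CT| = 45.00 ✓; ∠CTH = 113.7° ✓; |TH| = 42.30 ✓; ∠(TH, HD) = 85.60° ✗; |HD| = 23.10 ✓.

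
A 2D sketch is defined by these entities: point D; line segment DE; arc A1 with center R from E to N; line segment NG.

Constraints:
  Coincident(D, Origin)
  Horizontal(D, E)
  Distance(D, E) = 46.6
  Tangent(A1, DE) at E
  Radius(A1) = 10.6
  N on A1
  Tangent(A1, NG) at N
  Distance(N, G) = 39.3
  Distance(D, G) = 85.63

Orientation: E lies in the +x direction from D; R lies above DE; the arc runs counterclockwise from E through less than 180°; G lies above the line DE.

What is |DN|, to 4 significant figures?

55.73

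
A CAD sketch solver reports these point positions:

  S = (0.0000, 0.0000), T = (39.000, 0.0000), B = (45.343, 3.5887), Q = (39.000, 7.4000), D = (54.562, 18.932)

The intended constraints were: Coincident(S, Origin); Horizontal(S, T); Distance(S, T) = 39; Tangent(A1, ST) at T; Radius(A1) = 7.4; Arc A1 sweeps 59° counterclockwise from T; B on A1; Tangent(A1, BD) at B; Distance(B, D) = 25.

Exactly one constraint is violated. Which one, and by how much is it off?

Distance(B, D) = 25 — off by 7.10.

S = (0.00, 0.00) ✓; S.y = 0.00, T.y = 0.00 ✓; |ST| = 39.00 ✓; ∠(QT, TS) = 90.00° ✓; |QT| = 7.400 ✓; bearing(Q→B) − bearing(Q→T) = 59.00° ✓; |QB| = 7.400 ✓; ∠(QB, BD) = 90.00° ✓; |BD| = 17.90 ✗.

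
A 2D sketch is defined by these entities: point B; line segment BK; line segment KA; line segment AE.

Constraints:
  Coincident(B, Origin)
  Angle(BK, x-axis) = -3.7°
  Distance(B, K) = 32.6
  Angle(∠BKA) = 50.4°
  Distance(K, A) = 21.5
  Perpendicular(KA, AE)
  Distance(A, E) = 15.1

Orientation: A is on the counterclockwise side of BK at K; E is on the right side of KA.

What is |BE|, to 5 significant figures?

40.225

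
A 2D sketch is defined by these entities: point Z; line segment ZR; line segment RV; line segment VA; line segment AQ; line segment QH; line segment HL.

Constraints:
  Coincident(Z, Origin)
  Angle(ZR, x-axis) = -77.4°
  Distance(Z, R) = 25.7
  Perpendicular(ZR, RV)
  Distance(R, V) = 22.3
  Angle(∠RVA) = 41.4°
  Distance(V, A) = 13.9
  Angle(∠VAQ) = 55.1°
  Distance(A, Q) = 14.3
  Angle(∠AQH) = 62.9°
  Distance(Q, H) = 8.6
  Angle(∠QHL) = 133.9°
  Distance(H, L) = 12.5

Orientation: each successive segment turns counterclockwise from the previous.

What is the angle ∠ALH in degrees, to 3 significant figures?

65.2°

Z is at the origin; ZR runs at -77.4° with length 25.7, so R = (5.61, -25.1). ZR ⟂ RV, so RV runs at 12.6°; with |RV| = 22.3, V = (27.4, -20.2). ∠RVA = 41.4° gives VA at 151° from the x-axis; with |VA| = 13.9, A = (15.2, -13.5). ∠VAQ = 55.1° gives AQ at -83.9° from the x-axis; with |AQ| = 14.3, Q = (16.7, -27.7). ∠AQH = 62.9° gives QH at 33.2° from the x-axis; with |QH| = 8.6, H = (23.9, -23.0). ∠QHL = 133.9° gives HL at 79.3° from the x-axis; with |HL| = 12.5, L = (26.2, -10.7). Then cos ∠ALH = LA·LH / (|LA||LH|), giving 65.2°.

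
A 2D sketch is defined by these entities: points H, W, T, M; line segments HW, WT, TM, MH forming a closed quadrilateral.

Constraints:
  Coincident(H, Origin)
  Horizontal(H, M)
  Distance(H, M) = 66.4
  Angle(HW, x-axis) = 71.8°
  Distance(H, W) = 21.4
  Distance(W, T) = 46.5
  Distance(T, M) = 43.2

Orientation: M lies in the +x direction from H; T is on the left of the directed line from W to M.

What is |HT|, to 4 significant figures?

62.99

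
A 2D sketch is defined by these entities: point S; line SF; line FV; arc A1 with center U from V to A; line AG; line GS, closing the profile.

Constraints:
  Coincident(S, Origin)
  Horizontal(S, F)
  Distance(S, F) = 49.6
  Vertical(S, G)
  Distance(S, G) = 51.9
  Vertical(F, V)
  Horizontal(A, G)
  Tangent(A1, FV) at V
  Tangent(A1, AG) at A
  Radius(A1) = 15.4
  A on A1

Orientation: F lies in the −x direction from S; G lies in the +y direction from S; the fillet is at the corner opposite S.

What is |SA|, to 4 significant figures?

62.16

The virtual corner opposite S is at (-49.60, 51.90). The tangent condition forces UV to be normal to FV and A1 meets AG tangentially, so UA is at right angles to AG, with radius 15.4, so the center U sits 15.4 in from both sides at U = (-34.20, 36.50). That places the tangent points at V = (-49.60, 36.50) on FV and A = (-34.20, 51.90) on AG. Then |SA| = |A − S| = 62.16.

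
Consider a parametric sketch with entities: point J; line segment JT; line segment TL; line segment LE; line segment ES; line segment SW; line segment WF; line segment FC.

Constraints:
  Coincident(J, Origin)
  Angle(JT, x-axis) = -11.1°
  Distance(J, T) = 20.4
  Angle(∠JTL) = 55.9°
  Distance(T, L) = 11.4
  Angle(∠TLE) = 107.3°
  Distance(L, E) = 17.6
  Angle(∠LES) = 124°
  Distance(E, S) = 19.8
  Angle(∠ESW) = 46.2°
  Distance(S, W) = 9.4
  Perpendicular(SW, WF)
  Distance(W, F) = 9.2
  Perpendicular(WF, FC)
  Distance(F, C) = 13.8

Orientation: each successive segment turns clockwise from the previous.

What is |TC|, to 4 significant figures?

38.07

J is at the origin; JT runs at -11.1° with length 20.4, so T = (20.02, -3.927). ∠JTL = 55.9° gives TL at -135.2° from the x-axis; with |TL| = 11.4, L = (11.93, -11.96). ∠TLE = 107.3° gives LE at 152.1° from the x-axis; with |LE| = 17.6, E = (-3.625, -3.725). ∠LES = 124.0° gives ES at 96.10° from the x-axis; with |ES| = 19.8, S = (-5.729, 15.96). ∠ESW = 46.2° gives SW at -37.70° from the x-axis; with |SW| = 9.4, W = (1.708, 10.21). SW is perpendicular to WF, so WF runs at -127.7°; with |WF| = 9.2, F = (-3.918, 2.936). WF ⟂ FC, so FC runs at 142.3°; with |FC| = 13.8, C = (-14.84, 11.37). Then |TC| = |C − T| = 38.07.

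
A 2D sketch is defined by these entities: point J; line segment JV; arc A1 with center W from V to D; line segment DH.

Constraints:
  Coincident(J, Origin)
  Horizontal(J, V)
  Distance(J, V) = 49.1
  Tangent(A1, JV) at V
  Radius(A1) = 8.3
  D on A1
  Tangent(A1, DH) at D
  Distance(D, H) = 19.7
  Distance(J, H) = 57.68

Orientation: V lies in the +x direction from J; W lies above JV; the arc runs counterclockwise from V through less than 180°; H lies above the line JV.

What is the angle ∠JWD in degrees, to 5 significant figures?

167.72°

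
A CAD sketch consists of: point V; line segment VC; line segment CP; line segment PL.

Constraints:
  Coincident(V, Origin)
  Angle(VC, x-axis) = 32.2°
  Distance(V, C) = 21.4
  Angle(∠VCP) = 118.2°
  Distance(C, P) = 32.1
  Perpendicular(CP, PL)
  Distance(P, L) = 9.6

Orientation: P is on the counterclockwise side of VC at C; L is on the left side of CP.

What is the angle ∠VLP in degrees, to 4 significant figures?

102.4°

V is at the origin; VC runs at 32.2° with length 21.4, so C = 21.4·(cos 32.2°, sin 32.2°) = (18.11, 11.40). ∠VCP = 118.2°, so CP runs at 32.2° + (180° − 118.2°) = 94.00° from the x-axis; with |CP| = 32.1, P = C + 32.1·(cos 94.00°, sin 94.00°) = (15.87, 43.43). CP is perpendicular to PL; with |PL| = 9.6 on the left of CP, L = P + 9.6·(-0.9976, -0.06976) = (6.293, 42.76). Then cos ∠VLP = LV·LP / (|LV||LP|), giving 102.4°.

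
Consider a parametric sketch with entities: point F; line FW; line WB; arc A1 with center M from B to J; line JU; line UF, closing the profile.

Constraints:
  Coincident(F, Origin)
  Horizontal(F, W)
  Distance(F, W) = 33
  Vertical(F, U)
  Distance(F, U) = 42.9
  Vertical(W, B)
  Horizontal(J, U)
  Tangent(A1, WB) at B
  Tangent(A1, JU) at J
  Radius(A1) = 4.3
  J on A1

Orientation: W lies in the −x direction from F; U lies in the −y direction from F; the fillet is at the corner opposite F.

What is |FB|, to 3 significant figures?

50.8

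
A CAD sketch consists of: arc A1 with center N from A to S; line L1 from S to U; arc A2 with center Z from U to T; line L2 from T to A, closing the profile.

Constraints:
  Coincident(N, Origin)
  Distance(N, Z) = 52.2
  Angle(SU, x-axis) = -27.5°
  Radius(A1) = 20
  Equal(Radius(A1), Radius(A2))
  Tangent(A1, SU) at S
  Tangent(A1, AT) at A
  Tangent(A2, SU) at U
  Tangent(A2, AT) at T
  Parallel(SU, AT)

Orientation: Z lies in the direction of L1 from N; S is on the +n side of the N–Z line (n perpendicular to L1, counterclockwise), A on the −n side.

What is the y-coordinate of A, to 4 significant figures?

-17.74

The slot axis is L1's direction at -27.5°, so u = (cos -27.5°, sin -27.5°) = (0.8870, -0.4617) and n = (−sin -27.5°, cos -27.5°) = (0.4617, 0.8870). N is at the origin and Z lies 52.2 along u from N, so Z = 52.2·u = (46.30, -24.10). Tangency of A1 to both parallel lines with radius 20.0 puts S and A at N ± 20.0·n: S = (9.235, 17.74), A = (-9.235, -17.74). So A.y = -17.74.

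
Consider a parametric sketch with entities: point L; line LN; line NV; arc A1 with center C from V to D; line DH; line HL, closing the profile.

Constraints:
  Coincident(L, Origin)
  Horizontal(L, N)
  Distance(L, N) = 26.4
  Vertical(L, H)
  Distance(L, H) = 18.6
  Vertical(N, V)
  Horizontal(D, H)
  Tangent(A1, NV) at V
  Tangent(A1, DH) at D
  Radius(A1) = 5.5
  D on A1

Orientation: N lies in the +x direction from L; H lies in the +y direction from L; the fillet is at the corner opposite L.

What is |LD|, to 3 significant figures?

28.0

L is at the origin; LN is horizontal with |LN| = 26.4 and N on the +x side, so N = (26.4, 0.00). L and H share the same x with |LH| = 18.6 and H on the +y side, so H = (0.00, 18.6). The virtual corner opposite L is at (26.4, 18.6). A1 meets NV tangentially, so CV is at right angles to NV and since A1 is tangent to DH there, CD ⟂ DH, with radius 5.5, so the center C sits 5.5 in from both sides at C = (20.9, 13.1). That places the tangent points at V = (26.4, 13.1) on NV and D = (20.9, 18.6) on DH. Then |LD| = |D − L| = 28.0.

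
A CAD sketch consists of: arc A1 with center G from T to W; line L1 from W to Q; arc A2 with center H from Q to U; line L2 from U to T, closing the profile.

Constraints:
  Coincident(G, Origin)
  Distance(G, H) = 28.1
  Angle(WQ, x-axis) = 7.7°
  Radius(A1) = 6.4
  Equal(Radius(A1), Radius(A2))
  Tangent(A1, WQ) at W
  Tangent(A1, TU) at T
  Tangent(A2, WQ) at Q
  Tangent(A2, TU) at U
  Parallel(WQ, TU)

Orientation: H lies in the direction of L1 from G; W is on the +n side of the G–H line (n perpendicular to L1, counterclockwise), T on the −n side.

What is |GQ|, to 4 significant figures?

28.82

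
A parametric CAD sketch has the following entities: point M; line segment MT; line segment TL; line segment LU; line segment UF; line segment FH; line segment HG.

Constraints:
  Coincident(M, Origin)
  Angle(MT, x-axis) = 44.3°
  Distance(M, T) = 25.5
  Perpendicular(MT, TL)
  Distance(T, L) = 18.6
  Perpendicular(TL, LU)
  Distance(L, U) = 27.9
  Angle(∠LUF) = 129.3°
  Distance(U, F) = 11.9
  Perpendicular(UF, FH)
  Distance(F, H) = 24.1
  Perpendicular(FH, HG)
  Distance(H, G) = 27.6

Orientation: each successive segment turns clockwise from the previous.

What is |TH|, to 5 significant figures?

17.785

M is at the origin; MT runs at 44.3° with length 25.5, so T = (18.250, 17.810). The perpendicularity gives TL at right angles to MT, so TL runs at -45.700°; with |TL| = 18.6, L = (31.241, 4.4977). TL is perpendicular to LU, so LU runs at -135.70°; with |LU| = 27.9, U = (11.273, -14.988). ∠LUF = 129.3° gives UF at 173.60° from the x-axis; with |UF| = 11.9, F = (-0.55298, -13.662). UF ⟂ FH, so FH runs at 83.600°; with |FH| = 24.1, H = (2.1334, 10.288). Then |TH| = |H − T| = 17.785.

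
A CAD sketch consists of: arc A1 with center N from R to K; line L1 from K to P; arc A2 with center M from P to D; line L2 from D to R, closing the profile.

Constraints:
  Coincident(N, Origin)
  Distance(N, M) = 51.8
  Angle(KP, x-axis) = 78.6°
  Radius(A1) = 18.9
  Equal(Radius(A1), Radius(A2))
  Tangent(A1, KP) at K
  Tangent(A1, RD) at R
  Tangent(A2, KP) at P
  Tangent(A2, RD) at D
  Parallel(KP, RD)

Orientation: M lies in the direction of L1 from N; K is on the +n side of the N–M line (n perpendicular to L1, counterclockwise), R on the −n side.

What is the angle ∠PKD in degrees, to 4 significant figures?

36.12°

The slot axis is L1's direction at 78.6°, so u = (cos 78.6°, sin 78.6°) = (0.1977, 0.9803) and n = (−sin 78.6°, cos 78.6°) = (-0.9803, 0.1977). N is at the origin and M lies 51.8 along u from N, so M = 51.8·u = (10.24, 50.78). Tangency of A1 to both parallel lines with radius 18.9 puts K and R at N ± 18.9·n: K = (-18.53, 3.736), R = (18.53, -3.736). Equal radii place P and D the same way about M: P = M + 18.9·n = (-8.288, 54.51), D = M − 18.9·n = (28.77, 47.04). Then cos ∠PKD = KP·KD / (|KP||KD|), giving 36.12°.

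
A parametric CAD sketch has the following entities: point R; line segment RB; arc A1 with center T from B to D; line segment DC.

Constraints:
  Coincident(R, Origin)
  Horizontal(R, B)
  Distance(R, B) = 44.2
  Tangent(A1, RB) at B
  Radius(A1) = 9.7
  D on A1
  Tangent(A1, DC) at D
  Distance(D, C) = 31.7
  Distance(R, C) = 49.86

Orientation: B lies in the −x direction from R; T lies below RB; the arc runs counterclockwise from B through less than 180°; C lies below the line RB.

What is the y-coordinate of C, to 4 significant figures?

-39.72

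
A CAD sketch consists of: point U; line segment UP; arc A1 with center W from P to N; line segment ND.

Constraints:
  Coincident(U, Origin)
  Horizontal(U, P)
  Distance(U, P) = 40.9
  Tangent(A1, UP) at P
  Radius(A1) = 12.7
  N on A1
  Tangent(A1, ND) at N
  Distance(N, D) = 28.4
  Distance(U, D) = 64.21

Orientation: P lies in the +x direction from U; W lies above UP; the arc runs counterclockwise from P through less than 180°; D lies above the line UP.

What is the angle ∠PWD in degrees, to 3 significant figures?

168°

Checks: |UP| = 40.90 ✓; |WN| = 12.70 ✓; ∠(WN, ND) = 90.00° ✓; |ND| = 28.40 ✓; |UD| = 64.21 ✓.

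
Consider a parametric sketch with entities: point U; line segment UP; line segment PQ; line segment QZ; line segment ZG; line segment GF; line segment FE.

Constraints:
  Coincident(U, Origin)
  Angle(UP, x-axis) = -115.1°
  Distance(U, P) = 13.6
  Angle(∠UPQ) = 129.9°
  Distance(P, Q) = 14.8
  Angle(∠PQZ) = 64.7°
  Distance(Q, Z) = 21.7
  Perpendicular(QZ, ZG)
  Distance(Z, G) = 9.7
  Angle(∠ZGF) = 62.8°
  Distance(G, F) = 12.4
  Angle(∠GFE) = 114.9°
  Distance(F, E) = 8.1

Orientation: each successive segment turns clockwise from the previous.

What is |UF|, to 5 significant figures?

15.522

QZ ⟂ ZG, so ZG runs at -10.500°; with |ZG| = 9.7, G = (-6.5860, 3.4726). ∠ZGF = 62.8° gives GF at -127.70° from the x-axis; with |GF| = 12.4, F = (-14.169, -6.3386). Then |UF| = |F − U| = 15.522.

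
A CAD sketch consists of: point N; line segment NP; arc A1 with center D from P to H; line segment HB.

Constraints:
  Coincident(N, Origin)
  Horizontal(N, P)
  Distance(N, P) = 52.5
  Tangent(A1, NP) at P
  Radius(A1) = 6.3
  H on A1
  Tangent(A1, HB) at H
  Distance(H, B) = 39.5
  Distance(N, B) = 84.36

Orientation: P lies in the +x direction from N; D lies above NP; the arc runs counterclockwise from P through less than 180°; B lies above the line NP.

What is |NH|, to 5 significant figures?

58.369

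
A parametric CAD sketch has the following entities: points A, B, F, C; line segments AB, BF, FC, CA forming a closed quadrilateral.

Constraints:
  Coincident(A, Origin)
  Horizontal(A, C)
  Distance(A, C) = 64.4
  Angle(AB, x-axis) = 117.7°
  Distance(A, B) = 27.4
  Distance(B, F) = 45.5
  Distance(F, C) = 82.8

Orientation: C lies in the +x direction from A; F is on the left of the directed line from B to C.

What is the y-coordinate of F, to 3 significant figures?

63.2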